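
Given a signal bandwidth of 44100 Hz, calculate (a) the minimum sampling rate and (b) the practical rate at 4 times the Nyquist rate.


By Nyquist theorem, fs_min = 2 * fmax.
fs_min = 2 * 44100 = 88200 Hz
Practical rate = 4 * fs_min = 4 * 88200 = 352800 Hz

fs_min = 88200 Hz, fs_practical = 352800 Hz


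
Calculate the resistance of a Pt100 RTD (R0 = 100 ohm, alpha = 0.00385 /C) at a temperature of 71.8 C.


The RTD equation: Rt = R0 * (1 + alpha * T).
Rt = 100 * (1 + 0.00385 * 71.8)
Rt = 100 * (1 + 0.27643)
Rt = 100 * 1.27643
Rt = 127.643 ohm

127.643 ohm


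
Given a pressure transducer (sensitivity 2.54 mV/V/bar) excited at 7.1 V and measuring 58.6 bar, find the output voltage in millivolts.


Output = sensitivity * Vex * P.
Vout = 2.54 * 7.1 * 58.6
Vout = 18.034 * 58.6
Vout = 1056.79 mV

1056.79 mV


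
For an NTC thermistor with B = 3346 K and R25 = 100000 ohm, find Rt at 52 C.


NTC thermistor equation: Rt = R25 * exp(B * (1/T - 1/T25)).
T in Kelvin: 325.15 K, T25 = 298.15 K
1/T - 1/T25 = 1/325.15 - 1/298.15 = -0.00027851
B * (1/T - 1/T25) = 3346 * -0.00027851 = -0.9319
Rt = 100000 * exp(-0.9319) = 39380.3 ohm

39380.3 ohm


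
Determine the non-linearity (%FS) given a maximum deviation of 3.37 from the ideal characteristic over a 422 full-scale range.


Linearity error = (max deviation / full scale) * 100%.
Linearity = (3.37 / 422) * 100
Linearity = 0.799 %FS

0.799 %FS


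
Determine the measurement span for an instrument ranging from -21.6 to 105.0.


Span = upper range - lower range.
Span = 105.0 - (-21.6)
Span = 126.6

126.6


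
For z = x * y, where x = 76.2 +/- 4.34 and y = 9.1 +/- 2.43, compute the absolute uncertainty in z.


For a product z = x*y, the relative uncertainty is:
uz/z = sqrt((ux/x)^2 + (uy/y)^2)
Relative uncertainties: ux/x = 4.34/76.2 = 0.056955
uy/y = 2.43/9.1 = 0.267033
z = 76.2 * 9.1 = 693.4
uz = 693.4 * sqrt(0.056955^2 + 0.267033^2) = 189.331

189.331


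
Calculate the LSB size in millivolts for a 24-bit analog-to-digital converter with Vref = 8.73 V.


The resolution (LSB) of an ADC is Vref / 2^n.
LSB = 8.73 / 2^24
LSB = 8.73 / 16777216
LSB = 5.2e-07 V = 0.00052035 mV

0.00052035 mV


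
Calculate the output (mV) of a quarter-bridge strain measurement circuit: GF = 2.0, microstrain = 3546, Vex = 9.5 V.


Quarter bridge output: Vout = (GF * epsilon * Vex) / 4.
Vout = (2.0 * 3546e-6 * 9.5) / 4
Vout = 0.067374 / 4 V
Vout = 0.0168435 V = 16.8435 mV

16.8435 mV


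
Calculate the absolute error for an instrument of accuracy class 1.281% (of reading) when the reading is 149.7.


Absolute error = (accuracy% / 100) * reading.
Error = (1.281 / 100) * 149.7
Error = 0.01281 * 149.7
Error = 1.9177

1.9177


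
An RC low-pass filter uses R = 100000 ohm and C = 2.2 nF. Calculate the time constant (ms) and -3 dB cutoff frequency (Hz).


Time constant: tau = R * C.
tau = 100000 * 2.20e-09 = 0.00022 s
tau = 0.22 ms
Cutoff frequency: fc = 1 / (2*pi*R*C).
fc = 1 / (2*pi*0.00022) = 723.43 Hz

tau = 0.22 ms, fc = 723.43 Hz


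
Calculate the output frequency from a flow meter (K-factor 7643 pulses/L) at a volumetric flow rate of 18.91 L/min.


Frequency = K * Q / 60 (converting L/min to L/s).
f = 7643 * 18.91 / 60
f = 144529.13 / 60
f = 2408.82 Hz

2408.82 Hz


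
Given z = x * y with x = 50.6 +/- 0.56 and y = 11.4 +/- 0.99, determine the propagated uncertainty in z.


For a product z = x*y, the relative uncertainty is:
uz/z = sqrt((ux/x)^2 + (uy/y)^2)
Relative uncertainties: ux/x = 0.56/50.6 = 0.011067
uy/y = 0.99/11.4 = 0.086842
z = 50.6 * 11.4 = 576.8
uz = 576.8 * sqrt(0.011067^2 + 0.086842^2) = 50.499

50.499


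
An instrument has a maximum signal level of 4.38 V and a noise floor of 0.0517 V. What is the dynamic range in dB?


Dynamic range = 20 * log10(Vmax / Vnoise).
DR = 20 * log10(4.38 / 0.0517)
DR = 20 * log10(84.72)
DR = 38.56 dB

38.56 dB


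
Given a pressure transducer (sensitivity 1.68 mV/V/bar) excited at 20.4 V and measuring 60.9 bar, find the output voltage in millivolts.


Output = sensitivity * Vex * P.
Vout = 1.68 * 20.4 * 60.9
Vout = 34.272 * 60.9
Vout = 2087.16 mV

2087.16 mV


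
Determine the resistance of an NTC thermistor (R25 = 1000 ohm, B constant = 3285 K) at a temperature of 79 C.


NTC thermistor equation: Rt = R25 * exp(B * (1/T - 1/T25)).
T in Kelvin: 352.15 K, T25 = 298.15 K
1/T - 1/T25 = 1/352.15 - 1/298.15 = -0.00051432
B * (1/T - 1/T25) = 3285 * -0.00051432 = -1.6895
Rt = 1000 * exp(-1.6895) = 184.6 ohm

184.6 ohm


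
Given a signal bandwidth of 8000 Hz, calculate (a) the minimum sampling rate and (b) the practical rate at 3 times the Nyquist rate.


By Nyquist theorem, fs_min = 2 * fmax.
fs_min = 2 * 8000 = 16000 Hz
Practical rate = 3 * fs_min = 3 * 16000 = 48000 Hz

fs_min = 16000 Hz, fs_practical = 48000 Hz


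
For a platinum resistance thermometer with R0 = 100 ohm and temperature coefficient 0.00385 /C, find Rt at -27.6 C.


The RTD equation: Rt = R0 * (1 + alpha * T).
Rt = 100 * (1 + 0.00385 * -27.6)
Rt = 100 * (1 + -0.10626)
Rt = 100 * 0.89374
Rt = 89.374 ohm

89.374 ohm


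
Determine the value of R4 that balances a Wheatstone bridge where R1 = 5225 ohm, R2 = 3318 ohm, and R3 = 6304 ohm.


At balance: R1*R4 = R2*R3, so R4 = R2*R3/R1.
R4 = 3318 * 6304 / 5225
R4 = 20916672 / 5225
R4 = 4003.19 ohm

4003.19 ohm


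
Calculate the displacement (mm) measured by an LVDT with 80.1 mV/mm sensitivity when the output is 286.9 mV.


Displacement = Vout / sensitivity.
d = 286.9 / 80.1
d = 3.582 mm

3.582 mm


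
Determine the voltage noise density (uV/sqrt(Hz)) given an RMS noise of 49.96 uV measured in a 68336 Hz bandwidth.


Noise spectral density = Vrms / sqrt(BW).
NSD = 49.96 / sqrt(68336)
NSD = 49.96 / 261.4116
NSD = 0.1911 uV/sqrt(Hz)

0.1911 uV/sqrt(Hz)


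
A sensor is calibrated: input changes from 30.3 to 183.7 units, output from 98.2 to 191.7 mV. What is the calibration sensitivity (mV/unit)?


Sensitivity = (y2 - y1) / (x2 - x1).
S = (191.7 - 98.2) / (183.7 - 30.3)
S = 93.5 / 153.4
S = 0.6095 mV/unit

0.6095 mV/unit


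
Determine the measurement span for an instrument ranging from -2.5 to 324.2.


Span = upper range - lower range.
Span = 324.2 - (-2.5)
Span = 326.7

326.7


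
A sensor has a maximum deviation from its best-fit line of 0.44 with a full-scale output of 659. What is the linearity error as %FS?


Linearity error = (max deviation / full scale) * 100%.
Linearity = (0.44 / 659) * 100
Linearity = 0.067 %FS

0.067 %FS


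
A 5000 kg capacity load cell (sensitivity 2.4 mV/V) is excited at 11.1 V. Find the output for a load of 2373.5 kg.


Vout = rated_output * Vex * (load / capacity).
Vout = 2.4 * 11.1 * (2373.5 / 5000)
Vout = 2.4 * 11.1 * 0.4747
Vout = 12.646 mV

12.646 mV


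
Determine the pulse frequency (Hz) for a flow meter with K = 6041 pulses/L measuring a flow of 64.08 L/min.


Frequency = K * Q / 60 (converting L/min to L/s).
f = 6041 * 64.08 / 60
f = 387107.28 / 60
f = 6451.79 Hz

6451.79 Hz


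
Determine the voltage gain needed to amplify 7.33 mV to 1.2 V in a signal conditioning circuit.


Gain = Vout / Vin (converting to same units).
G = 1.2 V / 7.33 mV
G = 1200.0 mV / 7.33 mV
G = 163.71

163.71


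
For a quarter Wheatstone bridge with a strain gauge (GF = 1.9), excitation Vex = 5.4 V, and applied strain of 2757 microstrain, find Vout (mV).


Quarter bridge output: Vout = (GF * epsilon * Vex) / 4.
Vout = (1.9 * 2757e-6 * 5.4) / 4
Vout = 0.02828682 / 4 V
Vout = 0.00707171 V = 7.0717 mV

7.0717 mV


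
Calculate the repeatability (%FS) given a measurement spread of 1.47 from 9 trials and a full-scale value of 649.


Repeatability = (spread / full scale) * 100%.
R = (1.47 / 649) * 100
R = 0.227 %FS

0.227 %FS


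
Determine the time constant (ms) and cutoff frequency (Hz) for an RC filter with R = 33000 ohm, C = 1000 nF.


Time constant: tau = R * C.
tau = 33000 * 1.00e-06 = 0.033 s
tau = 33.0 ms
Cutoff frequency: fc = 1 / (2*pi*R*C).
fc = 1 / (2*pi*0.033) = 4.82 Hz

tau = 33.0 ms, fc = 4.82 Hz


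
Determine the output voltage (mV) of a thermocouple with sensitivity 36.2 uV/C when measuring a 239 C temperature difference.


The thermocouple output V = sensitivity * dT.
V = 36.2 uV/C * 239 C
V = 8651.8 uV
V = 8.652 mV

8.652 mV


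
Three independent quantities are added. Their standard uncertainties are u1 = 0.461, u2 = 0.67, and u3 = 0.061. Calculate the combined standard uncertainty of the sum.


For a sum of independent quantities, uc = sqrt(u1^2 + u2^2 + u3^2).
uc = sqrt(0.461^2 + 0.67^2 + 0.061^2)
uc = sqrt(0.212521 + 0.4489 + 0.003721)
uc = 0.8156

0.8156


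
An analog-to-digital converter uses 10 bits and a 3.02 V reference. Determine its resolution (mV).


The resolution (LSB) of an ADC is Vref / 2^n.
LSB = 3.02 / 2^10
LSB = 3.02 / 1024
LSB = 0.00294922 V = 2.94921875 mV

2.94921875 mV


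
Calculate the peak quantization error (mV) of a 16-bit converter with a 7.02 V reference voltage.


The maximum quantization error is +/- LSB/2.
LSB = Vref / 2^n = 7.02 / 65536 = 0.00010712 V
Max error = LSB / 2 = 0.00010712 / 2 = 5.356e-05 V
Max error = 0.0536 mV

0.0536 mV


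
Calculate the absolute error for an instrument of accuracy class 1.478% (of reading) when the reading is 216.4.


Absolute error = (accuracy% / 100) * reading.
Error = (1.478 / 100) * 216.4
Error = 0.01478 * 216.4
Error = 3.1984

3.1984


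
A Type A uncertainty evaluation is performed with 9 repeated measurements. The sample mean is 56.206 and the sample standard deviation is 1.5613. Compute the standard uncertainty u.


The standard uncertainty for Type A evaluation is u = s / sqrt(n).
u = 1.5613 / sqrt(9)
u = 1.5613 / 3.0
u = 0.5204

0.5204


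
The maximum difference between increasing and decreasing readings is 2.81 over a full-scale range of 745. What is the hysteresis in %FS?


Hysteresis = (max difference / full scale) * 100%.
H = (2.81 / 745) * 100
H = 0.377 %FS

0.377 %FS


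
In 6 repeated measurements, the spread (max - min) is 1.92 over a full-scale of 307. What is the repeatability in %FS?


Repeatability = (spread / full scale) * 100%.
R = (1.92 / 307) * 100
R = 0.625 %FS

0.625 %FS


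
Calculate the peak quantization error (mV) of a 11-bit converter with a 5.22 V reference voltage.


The maximum quantization error is +/- LSB/2.
LSB = Vref / 2^n = 5.22 / 2048 = 0.00254883 V
Max error = LSB / 2 = 0.00254883 / 2 = 0.00127441 V
Max error = 1.2744 mV

1.2744 mV


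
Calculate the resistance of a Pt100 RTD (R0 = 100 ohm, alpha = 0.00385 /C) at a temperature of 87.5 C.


The RTD equation: Rt = R0 * (1 + alpha * T).
Rt = 100 * (1 + 0.00385 * 87.5)
Rt = 100 * (1 + 0.336875)
Rt = 100 * 1.336875
Rt = 133.688 ohm

133.688 ohm


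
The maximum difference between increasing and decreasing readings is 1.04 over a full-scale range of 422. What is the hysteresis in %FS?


Hysteresis = (max difference / full scale) * 100%.
H = (1.04 / 422) * 100
H = 0.246 %FS

0.246 %FS


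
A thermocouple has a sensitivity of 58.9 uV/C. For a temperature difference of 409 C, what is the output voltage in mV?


The thermocouple output V = sensitivity * dT.
V = 58.9 uV/C * 409 C
V = 24090.1 uV
V = 24.09 mV

24.09 mV


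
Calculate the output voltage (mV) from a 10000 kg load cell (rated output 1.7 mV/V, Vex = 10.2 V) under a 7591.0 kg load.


Vout = rated_output * Vex * (load / capacity).
Vout = 1.7 * 10.2 * (7591.0 / 10000)
Vout = 1.7 * 10.2 * 0.7591
Vout = 13.163 mV

13.163 mV


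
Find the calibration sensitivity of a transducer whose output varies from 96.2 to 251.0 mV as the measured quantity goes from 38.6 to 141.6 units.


Sensitivity = (y2 - y1) / (x2 - x1).
S = (251.0 - 96.2) / (141.6 - 38.6)
S = 154.8 / 103.0
S = 1.5029 mV/unit

1.5029 mV/unit


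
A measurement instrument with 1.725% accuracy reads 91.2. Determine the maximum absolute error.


Absolute error = (accuracy% / 100) * reading.
Error = (1.725 / 100) * 91.2
Error = 0.01725 * 91.2
Error = 1.5732

1.5732


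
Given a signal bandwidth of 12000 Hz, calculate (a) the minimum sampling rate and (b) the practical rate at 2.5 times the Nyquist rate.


By Nyquist theorem, fs_min = 2 * fmax.
fs_min = 2 * 12000 = 24000 Hz
Practical rate = 2.5 * fs_min = 2.5 * 24000 = 60000 Hz

fs_min = 24000 Hz, fs_practical = 60000 Hz


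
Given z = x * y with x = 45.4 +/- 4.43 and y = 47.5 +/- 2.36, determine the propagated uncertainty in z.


For a product z = x*y, the relative uncertainty is:
uz/z = sqrt((ux/x)^2 + (uy/y)^2)
Relative uncertainties: ux/x = 4.43/45.4 = 0.097577
uy/y = 2.36/47.5 = 0.049684
z = 45.4 * 47.5 = 2156.5
uz = 2156.5 * sqrt(0.097577^2 + 0.049684^2) = 236.132

236.132


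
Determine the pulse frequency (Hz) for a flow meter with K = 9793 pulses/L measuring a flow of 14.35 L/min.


Frequency = K * Q / 60 (converting L/min to L/s).
f = 9793 * 14.35 / 60
f = 140529.55 / 60
f = 2342.16 Hz

2342.16 Hz


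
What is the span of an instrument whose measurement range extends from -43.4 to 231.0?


Span = upper range - lower range.
Span = 231.0 - (-43.4)
Span = 274.4

274.4


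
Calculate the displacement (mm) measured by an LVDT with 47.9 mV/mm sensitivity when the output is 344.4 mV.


Displacement = Vout / sensitivity.
d = 344.4 / 47.9
d = 7.19 mm

7.19 mm


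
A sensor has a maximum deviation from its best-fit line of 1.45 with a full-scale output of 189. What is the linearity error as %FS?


Linearity error = (max deviation / full scale) * 100%.
Linearity = (1.45 / 189) * 100
Linearity = 0.767 %FS

0.767 %FS


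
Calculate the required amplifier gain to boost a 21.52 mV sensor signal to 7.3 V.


Gain = Vout / Vin (converting to same units).
G = 7.3 V / 21.52 mV
G = 7300.0 mV / 21.52 mV
G = 339.22

339.22


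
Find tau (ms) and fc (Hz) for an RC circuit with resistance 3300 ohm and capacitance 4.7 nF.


Time constant: tau = R * C.
tau = 3300 * 4.70e-09 = 1.551e-05 s
tau = 0.0155 ms
Cutoff frequency: fc = 1 / (2*pi*R*C).
fc = 1 / (2*pi*1.551e-05) = 10261.44 Hz

tau = 0.0155 ms, fc = 10261.44 Hz


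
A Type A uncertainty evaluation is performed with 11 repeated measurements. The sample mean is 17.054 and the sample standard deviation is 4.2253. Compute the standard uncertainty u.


The standard uncertainty for Type A evaluation is u = s / sqrt(n).
u = 4.2253 / sqrt(11)
u = 4.2253 / 3.3166
u = 1.274

1.274


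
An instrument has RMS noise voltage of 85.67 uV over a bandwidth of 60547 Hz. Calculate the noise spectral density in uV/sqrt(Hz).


Noise spectral density = Vrms / sqrt(BW).
NSD = 85.67 / sqrt(60547)
NSD = 85.67 / 246.063
NSD = 0.3482 uV/sqrt(Hz)

0.3482 uV/sqrt(Hz)


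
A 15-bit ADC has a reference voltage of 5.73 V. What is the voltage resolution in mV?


The resolution (LSB) of an ADC is Vref / 2^n.
LSB = 5.73 / 2^15
LSB = 5.73 / 32768
LSB = 0.00017487 V = 0.17486572 mV

0.17486572 mV


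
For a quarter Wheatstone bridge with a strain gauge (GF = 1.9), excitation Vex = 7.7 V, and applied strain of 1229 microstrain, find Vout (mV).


Quarter bridge output: Vout = (GF * epsilon * Vex) / 4.
Vout = (1.9 * 1229e-6 * 7.7) / 4
Vout = 0.01798027 / 4 V
Vout = 0.00449507 V = 4.4951 mV

4.4951 mV


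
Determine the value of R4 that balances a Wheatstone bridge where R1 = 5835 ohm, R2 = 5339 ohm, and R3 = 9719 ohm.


At balance: R1*R4 = R2*R3, so R4 = R2*R3/R1.
R4 = 5339 * 9719 / 5835
R4 = 51889741 / 5835
R4 = 8892.84 ohm

8892.84 ohm


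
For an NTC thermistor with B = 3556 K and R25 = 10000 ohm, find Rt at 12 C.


NTC thermistor equation: Rt = R25 * exp(B * (1/T - 1/T25)).
T in Kelvin: 285.15 K, T25 = 298.15 K
1/T - 1/T25 = 1/285.15 - 1/298.15 = 0.00015291
B * (1/T - 1/T25) = 3556 * 0.00015291 = 0.5437
Rt = 10000 * exp(0.5437) = 17224.5 ohm

17224.5 ohm


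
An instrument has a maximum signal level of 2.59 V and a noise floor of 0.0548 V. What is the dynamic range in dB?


Dynamic range = 20 * log10(Vmax / Vnoise).
DR = 20 * log10(2.59 / 0.0548)
DR = 20 * log10(47.26)
DR = 33.49 dB

33.49 dB


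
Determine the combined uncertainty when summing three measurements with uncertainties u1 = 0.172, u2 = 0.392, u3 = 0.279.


For a sum of independent quantities, uc = sqrt(u1^2 + u2^2 + u3^2).
uc = sqrt(0.172^2 + 0.392^2 + 0.279^2)
uc = sqrt(0.029584 + 0.153664 + 0.077841)
uc = 0.511

0.511


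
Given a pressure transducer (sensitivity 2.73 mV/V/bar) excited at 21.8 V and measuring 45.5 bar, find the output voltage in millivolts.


Output = sensitivity * Vex * P.
Vout = 2.73 * 21.8 * 45.5
Vout = 59.514 * 45.5
Vout = 2707.89 mV

2707.89 mV


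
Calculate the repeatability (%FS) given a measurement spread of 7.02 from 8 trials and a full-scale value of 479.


Repeatability = (spread / full scale) * 100%.
R = (7.02 / 479) * 100
R = 1.466 %FS

1.466 %FS


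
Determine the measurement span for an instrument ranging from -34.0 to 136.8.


Span = upper range - lower range.
Span = 136.8 - (-34.0)
Span = 170.8

170.8


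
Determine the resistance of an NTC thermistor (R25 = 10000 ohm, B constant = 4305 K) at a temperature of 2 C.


NTC thermistor equation: Rt = R25 * exp(B * (1/T - 1/T25)).
T in Kelvin: 275.15 K, T25 = 298.15 K
1/T - 1/T25 = 1/275.15 - 1/298.15 = 0.00028036
B * (1/T - 1/T25) = 4305 * 0.00028036 = 1.207
Rt = 10000 * exp(1.207) = 33433.4 ohm

33433.4 ohm


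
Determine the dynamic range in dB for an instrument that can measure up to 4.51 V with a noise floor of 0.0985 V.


Dynamic range = 20 * log10(Vmax / Vnoise).
DR = 20 * log10(4.51 / 0.0985)
DR = 20 * log10(45.79)
DR = 33.21 dB

33.21 dB


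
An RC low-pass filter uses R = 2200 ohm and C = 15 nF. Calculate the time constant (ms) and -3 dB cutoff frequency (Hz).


Time constant: tau = R * C.
tau = 2200 * 1.50e-08 = 3.3e-05 s
tau = 0.033 ms
Cutoff frequency: fc = 1 / (2*pi*R*C).
fc = 1 / (2*pi*3.3e-05) = 4822.88 Hz

tau = 0.033 ms, fc = 4822.88 Hz


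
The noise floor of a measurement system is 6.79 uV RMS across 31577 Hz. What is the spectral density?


Noise spectral density = Vrms / sqrt(BW).
NSD = 6.79 / sqrt(31577)
NSD = 6.79 / 177.6992
NSD = 0.0382 uV/sqrt(Hz)

0.0382 uV/sqrt(Hz)


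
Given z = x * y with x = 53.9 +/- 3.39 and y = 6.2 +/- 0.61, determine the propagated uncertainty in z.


For a product z = x*y, the relative uncertainty is:
uz/z = sqrt((ux/x)^2 + (uy/y)^2)
Relative uncertainties: ux/x = 3.39/53.9 = 0.062894
uy/y = 0.61/6.2 = 0.098387
z = 53.9 * 6.2 = 334.2
uz = 334.2 * sqrt(0.062894^2 + 0.098387^2) = 39.023

39.023


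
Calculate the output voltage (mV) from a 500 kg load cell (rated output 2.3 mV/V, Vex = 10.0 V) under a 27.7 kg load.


Vout = rated_output * Vex * (load / capacity).
Vout = 2.3 * 10.0 * (27.7 / 500)
Vout = 2.3 * 10.0 * 0.0554
Vout = 1.274 mV

1.274 mV


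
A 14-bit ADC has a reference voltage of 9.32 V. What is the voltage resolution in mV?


The resolution (LSB) of an ADC is Vref / 2^n.
LSB = 9.32 / 2^14
LSB = 9.32 / 16384
LSB = 0.00056885 V = 0.56884766 mV

0.56884766 mV


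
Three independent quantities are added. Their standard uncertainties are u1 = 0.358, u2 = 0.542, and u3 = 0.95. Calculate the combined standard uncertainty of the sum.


For a sum of independent quantities, uc = sqrt(u1^2 + u2^2 + u3^2).
uc = sqrt(0.358^2 + 0.542^2 + 0.95^2)
uc = sqrt(0.128164 + 0.293764 + 0.9025)
uc = 1.1508

1.1508


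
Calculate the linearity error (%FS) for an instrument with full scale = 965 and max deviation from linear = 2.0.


Linearity error = (max deviation / full scale) * 100%.
Linearity = (2.0 / 965) * 100
Linearity = 0.207 %FS

0.207 %FS


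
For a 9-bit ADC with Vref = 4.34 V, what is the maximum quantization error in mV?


The maximum quantization error is +/- LSB/2.
LSB = Vref / 2^n = 4.34 / 512 = 0.00847656 V
Max error = LSB / 2 = 0.00847656 / 2 = 0.00423828 V
Max error = 4.2383 mV

4.2383 mV


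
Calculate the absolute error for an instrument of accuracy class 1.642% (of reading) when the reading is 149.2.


Absolute error = (accuracy% / 100) * reading.
Error = (1.642 / 100) * 149.2
Error = 0.01642 * 149.2
Error = 2.4499

2.4499


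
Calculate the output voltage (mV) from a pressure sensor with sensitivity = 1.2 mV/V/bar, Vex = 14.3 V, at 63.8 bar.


Output = sensitivity * Vex * P.
Vout = 1.2 * 14.3 * 63.8
Vout = 17.16 * 63.8
Vout = 1094.81 mV

1094.81 mV


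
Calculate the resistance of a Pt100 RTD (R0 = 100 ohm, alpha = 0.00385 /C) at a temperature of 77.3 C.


The RTD equation: Rt = R0 * (1 + alpha * T).
Rt = 100 * (1 + 0.00385 * 77.3)
Rt = 100 * (1 + 0.297605)
Rt = 100 * 1.297605
Rt = 129.76 ohm

129.76 ohm


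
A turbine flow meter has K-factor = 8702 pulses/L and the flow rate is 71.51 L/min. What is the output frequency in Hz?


Frequency = K * Q / 60 (converting L/min to L/s).
f = 8702 * 71.51 / 60
f = 622280.02 / 60
f = 10371.33 Hz

10371.33 Hz


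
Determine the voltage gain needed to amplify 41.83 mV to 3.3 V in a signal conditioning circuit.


Gain = Vout / Vin (converting to same units).
G = 3.3 V / 41.83 mV
G = 3300.0 mV / 41.83 mV
G = 78.89

78.89


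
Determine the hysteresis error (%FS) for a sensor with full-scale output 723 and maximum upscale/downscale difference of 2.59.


Hysteresis = (max difference / full scale) * 100%.
H = (2.59 / 723) * 100
H = 0.358 %FS

0.358 %FS


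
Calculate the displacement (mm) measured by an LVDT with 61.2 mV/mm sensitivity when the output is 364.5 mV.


Displacement = Vout / sensitivity.
d = 364.5 / 61.2
d = 5.956 mm

5.956 mm


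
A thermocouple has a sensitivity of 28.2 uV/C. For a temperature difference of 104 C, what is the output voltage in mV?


The thermocouple output V = sensitivity * dT.
V = 28.2 uV/C * 104 C
V = 2932.8 uV
V = 2.933 mV

2.933 mV


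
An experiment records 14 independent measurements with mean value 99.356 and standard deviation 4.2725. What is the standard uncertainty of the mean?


The standard uncertainty for Type A evaluation is u = s / sqrt(n).
u = 4.2725 / sqrt(14)
u = 4.2725 / 3.7417
u = 1.1419

1.1419


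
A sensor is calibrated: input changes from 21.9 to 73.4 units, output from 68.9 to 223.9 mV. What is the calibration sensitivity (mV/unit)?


Sensitivity = (y2 - y1) / (x2 - x1).
S = (223.9 - 68.9) / (73.4 - 21.9)
S = 155.0 / 51.5
S = 3.0097 mV/unit

3.0097 mV/unit


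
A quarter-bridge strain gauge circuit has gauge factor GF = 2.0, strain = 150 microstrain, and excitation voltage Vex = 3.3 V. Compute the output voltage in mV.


Quarter bridge output: Vout = (GF * epsilon * Vex) / 4.
Vout = (2.0 * 150e-6 * 3.3) / 4
Vout = 0.00099 / 4 V
Vout = 0.0002475 V = 0.2475 mV

0.2475 mV


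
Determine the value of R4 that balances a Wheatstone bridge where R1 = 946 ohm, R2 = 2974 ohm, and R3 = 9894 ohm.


At balance: R1*R4 = R2*R3, so R4 = R2*R3/R1.
R4 = 2974 * 9894 / 946
R4 = 29424756 / 946
R4 = 31104.39 ohm

31104.39 ohm


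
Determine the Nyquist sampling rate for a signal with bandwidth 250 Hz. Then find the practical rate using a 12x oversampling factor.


By Nyquist theorem, fs_min = 2 * fmax.
fs_min = 2 * 250 = 500 Hz
Practical rate = 12 * fs_min = 12 * 500 = 6000 Hz

fs_min = 500 Hz, fs_practical = 6000 Hz


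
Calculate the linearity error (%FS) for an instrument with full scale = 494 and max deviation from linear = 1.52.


Linearity error = (max deviation / full scale) * 100%.
Linearity = (1.52 / 494) * 100
Linearity = 0.308 %FS

0.308 %FS


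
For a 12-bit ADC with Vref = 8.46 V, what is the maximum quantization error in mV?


The maximum quantization error is +/- LSB/2.
LSB = Vref / 2^n = 8.46 / 4096 = 0.00206543 V
Max error = LSB / 2 = 0.00206543 / 2 = 0.00103271 V
Max error = 1.0327 mV

1.0327 mV


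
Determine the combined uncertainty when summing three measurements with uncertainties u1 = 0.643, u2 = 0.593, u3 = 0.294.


For a sum of independent quantities, uc = sqrt(u1^2 + u2^2 + u3^2).
uc = sqrt(0.643^2 + 0.593^2 + 0.294^2)
uc = sqrt(0.413449 + 0.351649 + 0.086436)
uc = 0.9228

0.9228


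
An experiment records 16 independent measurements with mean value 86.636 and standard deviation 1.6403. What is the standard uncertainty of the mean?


The standard uncertainty for Type A evaluation is u = s / sqrt(n).
u = 1.6403 / sqrt(16)
u = 1.6403 / 4.0
u = 0.4101

0.4101


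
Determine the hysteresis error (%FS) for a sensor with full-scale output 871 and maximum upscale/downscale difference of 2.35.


Hysteresis = (max difference / full scale) * 100%.
H = (2.35 / 871) * 100
H = 0.27 %FS

0.27 %FS


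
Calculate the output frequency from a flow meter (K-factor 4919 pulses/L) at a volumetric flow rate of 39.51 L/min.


Frequency = K * Q / 60 (converting L/min to L/s).
f = 4919 * 39.51 / 60
f = 194349.69 / 60
f = 3239.16 Hz

3239.16 Hz


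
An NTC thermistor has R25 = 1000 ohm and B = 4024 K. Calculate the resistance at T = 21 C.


NTC thermistor equation: Rt = R25 * exp(B * (1/T - 1/T25)).
T in Kelvin: 294.15 K, T25 = 298.15 K
1/T - 1/T25 = 1/294.15 - 1/298.15 = 4.561e-05
B * (1/T - 1/T25) = 4024 * 4.561e-05 = 0.1835
Rt = 1000 * exp(0.1835) = 1201.5 ohm

1201.5 ohm


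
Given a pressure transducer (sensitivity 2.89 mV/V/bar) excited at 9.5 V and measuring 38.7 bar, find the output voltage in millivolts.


Output = sensitivity * Vex * P.
Vout = 2.89 * 9.5 * 38.7
Vout = 27.455 * 38.7
Vout = 1062.51 mV

1062.51 mV


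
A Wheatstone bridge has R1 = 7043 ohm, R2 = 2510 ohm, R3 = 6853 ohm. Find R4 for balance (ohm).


At balance: R1*R4 = R2*R3, so R4 = R2*R3/R1.
R4 = 2510 * 6853 / 7043
R4 = 17201030 / 7043
R4 = 2442.29 ohm

2442.29 ohm


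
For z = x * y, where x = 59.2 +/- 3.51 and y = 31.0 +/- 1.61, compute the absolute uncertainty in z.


For a product z = x*y, the relative uncertainty is:
uz/z = sqrt((ux/x)^2 + (uy/y)^2)
Relative uncertainties: ux/x = 3.51/59.2 = 0.059291
uy/y = 1.61/31.0 = 0.051935
z = 59.2 * 31.0 = 1835.2
uz = 1835.2 * sqrt(0.059291^2 + 0.051935^2) = 144.651

144.651


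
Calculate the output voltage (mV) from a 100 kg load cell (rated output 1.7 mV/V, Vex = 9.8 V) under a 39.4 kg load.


Vout = rated_output * Vex * (load / capacity).
Vout = 1.7 * 9.8 * (39.4 / 100)
Vout = 1.7 * 9.8 * 0.394
Vout = 6.564 mV

6.564 mV


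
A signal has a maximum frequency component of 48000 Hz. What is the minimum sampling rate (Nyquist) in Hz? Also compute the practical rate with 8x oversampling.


By Nyquist theorem, fs_min = 2 * fmax.
fs_min = 2 * 48000 = 96000 Hz
Practical rate = 8 * fs_min = 8 * 96000 = 768000 Hz

fs_min = 96000 Hz, fs_practical = 768000 Hz


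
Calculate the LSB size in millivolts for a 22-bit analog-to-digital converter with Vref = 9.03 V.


The resolution (LSB) of an ADC is Vref / 2^n.
LSB = 9.03 / 2^22
LSB = 9.03 / 4194304
LSB = 2.15e-06 V = 0.00215292 mV

0.00215292 mV


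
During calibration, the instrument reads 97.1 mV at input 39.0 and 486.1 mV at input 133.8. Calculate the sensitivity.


Sensitivity = (y2 - y1) / (x2 - x1).
S = (486.1 - 97.1) / (133.8 - 39.0)
S = 389.0 / 94.8
S = 4.1034 mV/unit

4.1034 mV/unit


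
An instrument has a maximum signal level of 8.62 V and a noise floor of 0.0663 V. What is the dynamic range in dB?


Dynamic range = 20 * log10(Vmax / Vnoise).
DR = 20 * log10(8.62 / 0.0663)
DR = 20 * log10(130.02)
DR = 42.28 dB

42.28 dB


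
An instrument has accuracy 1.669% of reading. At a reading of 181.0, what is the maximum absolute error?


Absolute error = (accuracy% / 100) * reading.
Error = (1.669 / 100) * 181.0
Error = 0.01669 * 181.0
Error = 3.0209

3.0209


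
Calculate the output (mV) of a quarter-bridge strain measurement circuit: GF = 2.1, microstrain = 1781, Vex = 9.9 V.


Quarter bridge output: Vout = (GF * epsilon * Vex) / 4.
Vout = (2.1 * 1781e-6 * 9.9) / 4
Vout = 0.03702699 / 4 V
Vout = 0.00925675 V = 9.2567 mV

9.2567 mV


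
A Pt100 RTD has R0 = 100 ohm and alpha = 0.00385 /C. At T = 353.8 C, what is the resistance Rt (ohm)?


The RTD equation: Rt = R0 * (1 + alpha * T).
Rt = 100 * (1 + 0.00385 * 353.8)
Rt = 100 * (1 + 1.36213)
Rt = 100 * 2.36213
Rt = 236.213 ohm

236.213 ohm


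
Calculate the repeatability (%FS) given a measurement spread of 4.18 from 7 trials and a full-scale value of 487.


Repeatability = (spread / full scale) * 100%.
R = (4.18 / 487) * 100
R = 0.858 %FS

0.858 %FS


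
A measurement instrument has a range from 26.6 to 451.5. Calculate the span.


Span = upper range - lower range.
Span = 451.5 - (26.6)
Span = 424.9

424.9


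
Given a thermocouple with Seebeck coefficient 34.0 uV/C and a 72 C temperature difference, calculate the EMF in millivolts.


The thermocouple output V = sensitivity * dT.
V = 34.0 uV/C * 72 C
V = 2448.0 uV
V = 2.448 mV

2.448 mV


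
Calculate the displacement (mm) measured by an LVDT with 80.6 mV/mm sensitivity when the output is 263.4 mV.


Displacement = Vout / sensitivity.
d = 263.4 / 80.6
d = 3.268 mm

3.268 mm


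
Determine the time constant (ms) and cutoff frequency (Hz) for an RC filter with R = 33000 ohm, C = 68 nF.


Time constant: tau = R * C.
tau = 33000 * 6.80e-08 = 0.002244 s
tau = 2.244 ms
Cutoff frequency: fc = 1 / (2*pi*R*C).
fc = 1 / (2*pi*0.002244) = 70.92 Hz

tau = 2.244 ms, fc = 70.92 Hz


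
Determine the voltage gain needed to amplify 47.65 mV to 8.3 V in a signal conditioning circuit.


Gain = Vout / Vin (converting to same units).
G = 8.3 V / 47.65 mV
G = 8300.0 mV / 47.65 mV
G = 174.19

174.19


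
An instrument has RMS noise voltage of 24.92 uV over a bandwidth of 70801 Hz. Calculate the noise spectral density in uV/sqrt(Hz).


Noise spectral density = Vrms / sqrt(BW).
NSD = 24.92 / sqrt(70801)
NSD = 24.92 / 266.0846
NSD = 0.0937 uV/sqrt(Hz)

0.0937 uV/sqrt(Hz)


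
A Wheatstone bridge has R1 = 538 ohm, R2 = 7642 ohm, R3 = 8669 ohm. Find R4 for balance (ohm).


At balance: R1*R4 = R2*R3, so R4 = R2*R3/R1.
R4 = 7642 * 8669 / 538
R4 = 66248498 / 538
R4 = 123138.47 ohm

123138.47 ohm


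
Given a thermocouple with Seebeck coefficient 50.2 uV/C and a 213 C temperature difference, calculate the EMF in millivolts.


The thermocouple output V = sensitivity * dT.
V = 50.2 uV/C * 213 C
V = 10692.6 uV
V = 10.693 mV

10.693 mV


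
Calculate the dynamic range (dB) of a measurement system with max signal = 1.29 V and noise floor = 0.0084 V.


Dynamic range = 20 * log10(Vmax / Vnoise).
DR = 20 * log10(1.29 / 0.0084)
DR = 20 * log10(153.57)
DR = 43.73 dB

43.73 dB


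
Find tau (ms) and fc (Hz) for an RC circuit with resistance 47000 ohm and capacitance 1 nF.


Time constant: tau = R * C.
tau = 47000 * 1.00e-09 = 4.7e-05 s
tau = 0.047 ms
Cutoff frequency: fc = 1 / (2*pi*R*C).
fc = 1 / (2*pi*4.7e-05) = 3386.28 Hz

tau = 0.047 ms, fc = 3386.28 Hz


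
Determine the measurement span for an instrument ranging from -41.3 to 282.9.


Span = upper range - lower range.
Span = 282.9 - (-41.3)
Span = 324.2

324.2


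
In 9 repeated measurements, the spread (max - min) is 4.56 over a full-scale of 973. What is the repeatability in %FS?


Repeatability = (spread / full scale) * 100%.
R = (4.56 / 973) * 100
R = 0.469 %FS

0.469 %FS


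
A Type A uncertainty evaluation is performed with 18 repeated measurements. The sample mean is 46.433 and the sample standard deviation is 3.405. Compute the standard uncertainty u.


The standard uncertainty for Type A evaluation is u = s / sqrt(n).
u = 3.405 / sqrt(18)
u = 3.405 / 4.2426
u = 0.8026

0.8026


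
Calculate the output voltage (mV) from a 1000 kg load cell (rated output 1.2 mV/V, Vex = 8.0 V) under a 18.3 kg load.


Vout = rated_output * Vex * (load / capacity).
Vout = 1.2 * 8.0 * (18.3 / 1000)
Vout = 1.2 * 8.0 * 0.0183
Vout = 0.176 mV

0.176 mV


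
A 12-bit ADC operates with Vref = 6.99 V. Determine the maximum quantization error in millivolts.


The maximum quantization error is +/- LSB/2.
LSB = Vref / 2^n = 6.99 / 4096 = 0.00170654 V
Max error = LSB / 2 = 0.00170654 / 2 = 0.00085327 V
Max error = 0.8533 mV

0.8533 mV


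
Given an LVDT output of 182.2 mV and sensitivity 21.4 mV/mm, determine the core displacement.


Displacement = Vout / sensitivity.
d = 182.2 / 21.4
d = 8.514 mm

8.514 mm


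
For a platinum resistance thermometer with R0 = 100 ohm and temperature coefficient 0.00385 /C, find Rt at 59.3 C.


The RTD equation: Rt = R0 * (1 + alpha * T).
Rt = 100 * (1 + 0.00385 * 59.3)
Rt = 100 * (1 + 0.228305)
Rt = 100 * 1.228305
Rt = 122.831 ohm

122.831 ohm


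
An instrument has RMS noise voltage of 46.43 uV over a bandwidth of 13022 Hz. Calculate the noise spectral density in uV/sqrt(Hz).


Noise spectral density = Vrms / sqrt(BW).
NSD = 46.43 / sqrt(13022)
NSD = 46.43 / 114.114
NSD = 0.4069 uV/sqrt(Hz)

0.4069 uV/sqrt(Hz)


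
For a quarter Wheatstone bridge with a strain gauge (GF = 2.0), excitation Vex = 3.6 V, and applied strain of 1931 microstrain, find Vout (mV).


Quarter bridge output: Vout = (GF * epsilon * Vex) / 4.
Vout = (2.0 * 1931e-6 * 3.6) / 4
Vout = 0.0139032 / 4 V
Vout = 0.0034758 V = 3.4758 mV

3.4758 mV


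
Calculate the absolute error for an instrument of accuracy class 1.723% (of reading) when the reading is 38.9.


Absolute error = (accuracy% / 100) * reading.
Error = (1.723 / 100) * 38.9
Error = 0.01723 * 38.9
Error = 0.6702

0.6702


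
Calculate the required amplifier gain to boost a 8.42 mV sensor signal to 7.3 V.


Gain = Vout / Vin (converting to same units).
G = 7.3 V / 8.42 mV
G = 7300.0 mV / 8.42 mV
G = 866.98

866.98


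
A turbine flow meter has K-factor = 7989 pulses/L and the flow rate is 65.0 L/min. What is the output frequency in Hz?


Frequency = K * Q / 60 (converting L/min to L/s).
f = 7989 * 65.0 / 60
f = 519285.0 / 60
f = 8654.75 Hz

8654.75 Hz


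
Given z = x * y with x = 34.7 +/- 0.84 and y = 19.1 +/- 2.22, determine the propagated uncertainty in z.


For a product z = x*y, the relative uncertainty is:
uz/z = sqrt((ux/x)^2 + (uy/y)^2)
Relative uncertainties: ux/x = 0.84/34.7 = 0.024207
uy/y = 2.22/19.1 = 0.11623
z = 34.7 * 19.1 = 662.8
uz = 662.8 * sqrt(0.024207^2 + 0.11623^2) = 78.687

78.687


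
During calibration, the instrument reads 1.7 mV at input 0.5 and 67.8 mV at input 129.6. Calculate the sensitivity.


Sensitivity = (y2 - y1) / (x2 - x1).
S = (67.8 - 1.7) / (129.6 - 0.5)
S = 66.1 / 129.1
S = 0.512 mV/unit

0.512 mV/unit


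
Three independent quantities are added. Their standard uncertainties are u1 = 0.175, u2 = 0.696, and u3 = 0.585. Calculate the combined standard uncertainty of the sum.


For a sum of independent quantities, uc = sqrt(u1^2 + u2^2 + u3^2).
uc = sqrt(0.175^2 + 0.696^2 + 0.585^2)
uc = sqrt(0.030625 + 0.484416 + 0.342225)
uc = 0.9259

0.9259


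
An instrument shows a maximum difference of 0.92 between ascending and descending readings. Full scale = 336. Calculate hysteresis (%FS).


Hysteresis = (max difference / full scale) * 100%.
H = (0.92 / 336) * 100
H = 0.274 %FS

0.274 %FS


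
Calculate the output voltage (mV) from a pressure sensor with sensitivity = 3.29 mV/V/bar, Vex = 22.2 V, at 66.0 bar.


Output = sensitivity * Vex * P.
Vout = 3.29 * 22.2 * 66.0
Vout = 73.038 * 66.0
Vout = 4820.51 mV

4820.51 mV


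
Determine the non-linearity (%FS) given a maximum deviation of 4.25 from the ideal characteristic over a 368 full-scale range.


Linearity error = (max deviation / full scale) * 100%.
Linearity = (4.25 / 368) * 100
Linearity = 1.155 %FS

1.155 %FS


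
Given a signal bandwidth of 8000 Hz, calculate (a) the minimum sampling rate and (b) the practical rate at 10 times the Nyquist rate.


By Nyquist theorem, fs_min = 2 * fmax.
fs_min = 2 * 8000 = 16000 Hz
Practical rate = 10 * fs_min = 10 * 16000 = 160000 Hz

fs_min = 16000 Hz, fs_practical = 160000 Hz


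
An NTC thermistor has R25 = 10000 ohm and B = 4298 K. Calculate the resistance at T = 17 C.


NTC thermistor equation: Rt = R25 * exp(B * (1/T - 1/T25)).
T in Kelvin: 290.15 K, T25 = 298.15 K
1/T - 1/T25 = 1/290.15 - 1/298.15 = 9.248e-05
B * (1/T - 1/T25) = 4298 * 9.248e-05 = 0.3975
Rt = 10000 * exp(0.3975) = 14880.5 ohm

14880.5 ohm


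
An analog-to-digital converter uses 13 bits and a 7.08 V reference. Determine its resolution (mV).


The resolution (LSB) of an ADC is Vref / 2^n.
LSB = 7.08 / 2^13
LSB = 7.08 / 8192
LSB = 0.00086426 V = 0.86425781 mV

0.86425781 mV


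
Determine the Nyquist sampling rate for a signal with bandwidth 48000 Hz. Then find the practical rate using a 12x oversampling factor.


By Nyquist theorem, fs_min = 2 * fmax.
fs_min = 2 * 48000 = 96000 Hz
Practical rate = 12 * fs_min = 12 * 96000 = 1152000 Hz

fs_min = 96000 Hz, fs_practical = 1152000 Hz


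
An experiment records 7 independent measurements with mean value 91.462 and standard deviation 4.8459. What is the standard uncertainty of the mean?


The standard uncertainty for Type A evaluation is u = s / sqrt(n).
u = 4.8459 / sqrt(7)
u = 4.8459 / 2.6458
u = 1.8316

1.8316


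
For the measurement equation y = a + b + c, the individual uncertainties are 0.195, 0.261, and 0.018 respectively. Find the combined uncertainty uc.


For a sum of independent quantities, uc = sqrt(u1^2 + u2^2 + u3^2).
uc = sqrt(0.195^2 + 0.261^2 + 0.018^2)
uc = sqrt(0.038025 + 0.068121 + 0.000324)
uc = 0.3263

0.3263


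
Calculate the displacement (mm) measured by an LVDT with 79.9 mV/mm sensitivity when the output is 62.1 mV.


Displacement = Vout / sensitivity.
d = 62.1 / 79.9
d = 0.777 mm

0.777 mm


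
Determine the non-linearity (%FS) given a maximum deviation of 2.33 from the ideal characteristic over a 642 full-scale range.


Linearity error = (max deviation / full scale) * 100%.
Linearity = (2.33 / 642) * 100
Linearity = 0.363 %FS

0.363 %FS


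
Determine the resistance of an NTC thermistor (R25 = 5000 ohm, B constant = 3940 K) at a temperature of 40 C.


NTC thermistor equation: Rt = R25 * exp(B * (1/T - 1/T25)).
T in Kelvin: 313.15 K, T25 = 298.15 K
1/T - 1/T25 = 1/313.15 - 1/298.15 = -0.00016066
B * (1/T - 1/T25) = 3940 * -0.00016066 = -0.633
Rt = 5000 * exp(-0.633) = 2655.0 ohm

2655.0 ohm


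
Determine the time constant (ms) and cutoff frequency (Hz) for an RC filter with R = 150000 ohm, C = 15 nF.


Time constant: tau = R * C.
tau = 150000 * 1.50e-08 = 0.00225 s
tau = 2.25 ms
Cutoff frequency: fc = 1 / (2*pi*R*C).
fc = 1 / (2*pi*0.00225) = 70.74 Hz

tau = 2.25 ms, fc = 70.74 Hz


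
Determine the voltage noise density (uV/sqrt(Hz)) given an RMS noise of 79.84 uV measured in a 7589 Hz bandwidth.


Noise spectral density = Vrms / sqrt(BW).
NSD = 79.84 / sqrt(7589)
NSD = 79.84 / 87.1149
NSD = 0.9165 uV/sqrt(Hz)

0.9165 uV/sqrt(Hz)


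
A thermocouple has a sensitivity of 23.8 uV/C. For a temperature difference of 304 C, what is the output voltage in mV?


The thermocouple output V = sensitivity * dT.
V = 23.8 uV/C * 304 C
V = 7235.2 uV
V = 7.235 mV

7.235 mV


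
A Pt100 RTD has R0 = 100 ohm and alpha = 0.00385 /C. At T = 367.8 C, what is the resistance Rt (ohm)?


The RTD equation: Rt = R0 * (1 + alpha * T).
Rt = 100 * (1 + 0.00385 * 367.8)
Rt = 100 * (1 + 1.41603)
Rt = 100 * 2.41603
Rt = 241.603 ohm

241.603 ohm


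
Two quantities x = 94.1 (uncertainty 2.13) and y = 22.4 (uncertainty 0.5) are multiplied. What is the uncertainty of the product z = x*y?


For a product z = x*y, the relative uncertainty is:
uz/z = sqrt((ux/x)^2 + (uy/y)^2)
Relative uncertainties: ux/x = 2.13/94.1 = 0.022635
uy/y = 0.5/22.4 = 0.022321
z = 94.1 * 22.4 = 2107.8
uz = 2107.8 * sqrt(0.022635^2 + 0.022321^2) = 67.008

67.008


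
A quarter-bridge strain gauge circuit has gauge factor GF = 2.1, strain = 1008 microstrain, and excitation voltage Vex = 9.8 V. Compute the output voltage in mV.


Quarter bridge output: Vout = (GF * epsilon * Vex) / 4.
Vout = (2.1 * 1008e-6 * 9.8) / 4
Vout = 0.02074464 / 4 V
Vout = 0.00518616 V = 5.1862 mV

5.1862 mV
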